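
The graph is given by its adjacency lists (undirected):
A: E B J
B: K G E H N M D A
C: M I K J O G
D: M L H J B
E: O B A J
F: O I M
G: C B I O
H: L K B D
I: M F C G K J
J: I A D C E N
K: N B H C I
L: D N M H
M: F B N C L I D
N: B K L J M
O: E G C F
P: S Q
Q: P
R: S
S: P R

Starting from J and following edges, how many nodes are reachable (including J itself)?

BFS from J visits: J, N, I, E, D, C, A, M, L, K, B, G, F, O, H
Reachable nodes: 15 of 19 total.

15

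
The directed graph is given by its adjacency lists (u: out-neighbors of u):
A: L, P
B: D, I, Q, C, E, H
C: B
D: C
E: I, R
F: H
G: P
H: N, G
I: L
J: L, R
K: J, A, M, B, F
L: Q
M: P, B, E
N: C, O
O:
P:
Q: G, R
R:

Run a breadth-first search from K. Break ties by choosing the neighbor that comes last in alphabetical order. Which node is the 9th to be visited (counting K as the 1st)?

Visit K; enqueue M, J, F, B, A → queue [M, J, F, B, A]
Visit M; enqueue P, E → queue [J, F, B, A, P, E]
Visit J; enqueue R, L → queue [F, B, A, P, E, R, L]
Visit F; enqueue H → queue [B, A, P, E, R, L, H]
Visit B; enqueue Q, I, D, C → queue [A, P, E, R, L, H, Q, I, D, C]
Visit A → queue [P, E, R, L, H, Q, I, D, C]
Visit P → queue [E, R, L, H, Q, I, D, C]
Visit E → queue [R, L, H, Q, I, D, C]
Visit R → queue [L, H, Q, I, D, C]
Visit L → queue [H, Q, I, D, C]
Visit H; enqueue N, G → queue [Q, I, D, C, N, G]
Visit Q → queue [I, D, C, N, G]
Visit I → queue [D, C, N, G]
Visit D → queue [C, N, G]
Visit C → queue [N, G]
Visit N; enqueue O → queue [G, O]
Visit G → queue [O]
Visit O → queue []

Visit order: K, M, J, F, B, A, P, E, R, L, H, Q, I, D, C, N, G, O

R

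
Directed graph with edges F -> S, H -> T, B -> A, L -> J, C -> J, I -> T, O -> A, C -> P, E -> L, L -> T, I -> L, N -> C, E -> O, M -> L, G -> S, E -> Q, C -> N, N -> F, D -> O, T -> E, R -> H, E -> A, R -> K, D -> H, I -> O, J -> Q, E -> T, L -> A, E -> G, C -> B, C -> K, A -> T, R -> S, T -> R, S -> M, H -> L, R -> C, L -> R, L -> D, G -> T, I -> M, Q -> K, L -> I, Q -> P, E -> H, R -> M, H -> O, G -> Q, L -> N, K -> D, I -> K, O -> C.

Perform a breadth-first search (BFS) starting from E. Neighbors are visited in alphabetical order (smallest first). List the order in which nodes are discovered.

E -> A -> G -> H -> L -> O -> Q -> T -> S -> D -> I -> J -> N -> R -> C -> K -> P -> M -> F -> B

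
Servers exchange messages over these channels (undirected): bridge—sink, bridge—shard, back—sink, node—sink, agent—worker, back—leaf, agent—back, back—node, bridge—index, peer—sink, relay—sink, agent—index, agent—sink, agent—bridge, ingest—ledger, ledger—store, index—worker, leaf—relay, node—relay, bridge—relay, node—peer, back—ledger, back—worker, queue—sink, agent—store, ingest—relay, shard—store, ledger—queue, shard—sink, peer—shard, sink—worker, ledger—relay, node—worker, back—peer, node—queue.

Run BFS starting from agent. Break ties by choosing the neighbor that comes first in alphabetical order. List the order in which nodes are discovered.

Visit agent; enqueue back, bridge, index, sink, store, worker → queue [back, bridge, index, sink, store, worker]
Visit back; enqueue leaf, ledger, node, peer → queue [bridge, index, sink, store, worker, leaf, ledger, node, peer]
Visit bridge; enqueue relay, shard → queue [index, sink, store, worker, leaf, ledger, node, peer, relay, shard]
Visit index → queue [sink, store, worker, leaf, ledger, node, peer, relay, shard]
Visit sink; enqueue queue → queue [store, worker, leaf, ledger, node, peer, relay, shard, queue]
Visit store → queue [worker, leaf, ledger, node, peer, relay, shard, queue]
Visit worker → queue [leaf, ledger, node, peer, relay, shard, queue]
Visit leaf → queue [ledger, node, peer, relay, shard, queue]
Visit ledger; enqueue ingest → queue [node, peer, relay, shard, queue, ingest]
Visit node → queue [peer, relay, shard, queue, ingest]
Visit peer → queue [relay, shard, queue, ingest]
Visit relay → queue [shard, queue, ingest]
Visit shard → queue [queue, ingest]
Visit queue → queue [ingest]
Visit ingest → queue []

agent -> back -> bridge -> index -> sink -> store -> worker -> leaf -> ledger -> node -> peer -> relay -> shard -> queue -> ingest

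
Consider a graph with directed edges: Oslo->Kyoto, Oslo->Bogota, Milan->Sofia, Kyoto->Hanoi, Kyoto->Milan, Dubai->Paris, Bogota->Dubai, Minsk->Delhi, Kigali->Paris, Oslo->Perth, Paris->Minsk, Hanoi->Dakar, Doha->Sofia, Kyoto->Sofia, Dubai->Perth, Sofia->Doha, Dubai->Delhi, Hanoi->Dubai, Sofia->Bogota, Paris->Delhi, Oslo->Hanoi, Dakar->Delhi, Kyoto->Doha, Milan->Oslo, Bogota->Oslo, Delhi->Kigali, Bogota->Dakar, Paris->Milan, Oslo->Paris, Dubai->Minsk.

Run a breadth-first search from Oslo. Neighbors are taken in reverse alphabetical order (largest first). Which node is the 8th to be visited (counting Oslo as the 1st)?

Milan

Visit Oslo; enqueue Perth, Paris, Kyoto, Hanoi, Bogota → queue [Perth, Paris, Kyoto, Hanoi, Bogota]
Visit Perth → queue [Paris, Kyoto, Hanoi, Bogota]
Visit Paris; enqueue Minsk, Milan, Delhi → queue [Kyoto, Hanoi, Bogota, Minsk, Milan, Delhi]
Visit Kyoto; enqueue Sofia, Doha → queue [Hanoi, Bogota, Minsk, Milan, Delhi, Sofia, Doha]
Visit Hanoi; enqueue Dubai, Dakar → queue [Bogota, Minsk, Milan, Delhi, Sofia, Doha, Dubai, Dakar]
Visit Bogota → queue [Minsk, Milan, Delhi, Sofia, Doha, Dubai, Dakar]
Visit Minsk → queue [Milan, Delhi, Sofia, Doha, Dubai, Dakar]
Visit Milan → queue [Delhi, Sofia, Doha, Dubai, Dakar]
Visit Delhi; enqueue Kigali → queue [Sofia, Doha, Dubai, Dakar, Kigali]
Visit Sofia → queue [Doha, Dubai, Dakar, Kigali]
Visit Doha → queue [Dubai, Dakar, Kigali]
Visit Dubai → queue [Dakar, Kigali]
Visit Dakar → queue [Kigali]
Visit Kigali → queue []

Visit order: Oslo, Perth, Paris, Kyoto, Hanoi, Bogota, Minsk, Milan, Delhi, Sofia, Doha, Dubai, Dakar, Kigali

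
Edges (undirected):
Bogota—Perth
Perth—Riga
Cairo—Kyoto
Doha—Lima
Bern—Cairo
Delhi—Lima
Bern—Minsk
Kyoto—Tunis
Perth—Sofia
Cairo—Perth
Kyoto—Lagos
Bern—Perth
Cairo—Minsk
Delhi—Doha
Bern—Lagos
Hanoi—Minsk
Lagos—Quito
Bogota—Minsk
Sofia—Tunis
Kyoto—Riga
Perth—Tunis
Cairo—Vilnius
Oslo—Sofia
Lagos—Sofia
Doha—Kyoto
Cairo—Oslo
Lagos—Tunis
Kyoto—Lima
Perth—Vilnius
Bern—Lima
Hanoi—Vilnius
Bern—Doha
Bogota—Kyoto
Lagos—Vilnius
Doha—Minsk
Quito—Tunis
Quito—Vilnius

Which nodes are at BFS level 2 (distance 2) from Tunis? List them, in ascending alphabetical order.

Bern, Bogota, Cairo, Doha, Lima, Oslo, Riga, Vilnius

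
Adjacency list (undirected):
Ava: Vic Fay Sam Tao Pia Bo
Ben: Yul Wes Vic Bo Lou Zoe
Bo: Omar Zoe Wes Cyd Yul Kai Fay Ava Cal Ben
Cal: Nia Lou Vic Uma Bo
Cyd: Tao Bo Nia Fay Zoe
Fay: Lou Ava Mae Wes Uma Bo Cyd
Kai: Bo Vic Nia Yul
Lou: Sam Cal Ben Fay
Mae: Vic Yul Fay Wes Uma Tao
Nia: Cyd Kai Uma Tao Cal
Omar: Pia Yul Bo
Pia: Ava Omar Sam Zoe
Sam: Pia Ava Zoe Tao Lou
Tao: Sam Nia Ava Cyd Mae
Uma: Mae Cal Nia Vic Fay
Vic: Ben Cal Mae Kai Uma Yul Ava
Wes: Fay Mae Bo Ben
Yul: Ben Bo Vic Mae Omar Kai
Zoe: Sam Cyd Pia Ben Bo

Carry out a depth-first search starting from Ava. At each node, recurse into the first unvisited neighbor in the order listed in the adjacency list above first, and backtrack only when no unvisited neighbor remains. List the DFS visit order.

Visit Ava
Ava → Vic
Vic → Ben
Ben → Yul
Yul → Bo
Bo → Omar
Omar → Pia
Pia → Sam
Sam → Zoe
Zoe → Cyd
Cyd → Tao
Tao → Nia
Nia → Kai
Nia → Uma
Uma → Mae
Mae → Fay
Fay → Lou
Lou → Cal
Fay → Wes

Ava, Vic, Ben, Yul, Bo, Omar, Pia, Sam, Zoe, Cyd, Tao, Nia, Kai, Uma, Mae, Fay, Lou, Cal, Wes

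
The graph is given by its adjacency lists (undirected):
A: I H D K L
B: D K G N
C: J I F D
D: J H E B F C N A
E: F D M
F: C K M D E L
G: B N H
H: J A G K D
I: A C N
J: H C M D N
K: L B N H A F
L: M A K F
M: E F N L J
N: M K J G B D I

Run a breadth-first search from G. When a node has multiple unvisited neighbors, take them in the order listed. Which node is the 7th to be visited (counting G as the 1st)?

M

Visit G; enqueue B, N, H → queue [B, N, H]
Visit B; enqueue D, K → queue [N, H, D, K]
Visit N; enqueue M, J, I → queue [H, D, K, M, J, I]
Visit H; enqueue A → queue [D, K, M, J, I, A]
Visit D; enqueue E, F, C → queue [K, M, J, I, A, E, F, C]
Visit K; enqueue L → queue [M, J, I, A, E, F, C, L]
Visit M → queue [J, I, A, E, F, C, L]
Visit J → queue [I, A, E, F, C, L]
Visit I → queue [A, E, F, C, L]
Visit A → queue [E, F, C, L]
Visit E → queue [F, C, L]
Visit F → queue [C, L]
Visit C → queue [L]
Visit L → queue []

Visit order: G, B, N, H, D, K, M, J, I, A, E, F, C, L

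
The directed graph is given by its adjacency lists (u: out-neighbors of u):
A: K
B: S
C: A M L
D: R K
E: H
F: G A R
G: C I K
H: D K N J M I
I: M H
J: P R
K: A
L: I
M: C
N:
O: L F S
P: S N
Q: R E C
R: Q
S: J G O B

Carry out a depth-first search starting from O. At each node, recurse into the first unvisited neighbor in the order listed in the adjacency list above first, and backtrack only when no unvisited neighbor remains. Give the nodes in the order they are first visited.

Visit O
O → L
L → I
I → M
M → C
C → A
A → K
I → H
H → D
D → R
R → Q
Q → E
H → N
H → J
J → P
P → S
S → G
S → B
O → F

O → L → I → M → C → A → K → H → D → R → Q → E → N → J → P → S → G → B → F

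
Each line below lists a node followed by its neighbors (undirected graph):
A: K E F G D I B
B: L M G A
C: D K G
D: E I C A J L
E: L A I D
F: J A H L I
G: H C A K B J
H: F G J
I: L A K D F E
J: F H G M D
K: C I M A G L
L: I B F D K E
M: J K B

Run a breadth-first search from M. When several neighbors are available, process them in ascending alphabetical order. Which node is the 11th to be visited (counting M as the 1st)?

Visit M; enqueue B, J, K → queue [B, J, K]
Visit B; enqueue A, G, L → queue [J, K, A, G, L]
Visit J; enqueue D, F, H → queue [K, A, G, L, D, F, H]
Visit K; enqueue C, I → queue [A, G, L, D, F, H, C, I]
Visit A; enqueue E → queue [G, L, D, F, H, C, I, E]
Visit G → queue [L, D, F, H, C, I, E]
Visit L → queue [D, F, H, C, I, E]
Visit D → queue [F, H, C, I, E]
Visit F → queue [H, C, I, E]
Visit H → queue [C, I, E]
Visit C → queue [I, E]
Visit I → queue [E]
Visit E → queue []

Visit order: M, B, J, K, A, G, L, D, F, H, C, I, E

C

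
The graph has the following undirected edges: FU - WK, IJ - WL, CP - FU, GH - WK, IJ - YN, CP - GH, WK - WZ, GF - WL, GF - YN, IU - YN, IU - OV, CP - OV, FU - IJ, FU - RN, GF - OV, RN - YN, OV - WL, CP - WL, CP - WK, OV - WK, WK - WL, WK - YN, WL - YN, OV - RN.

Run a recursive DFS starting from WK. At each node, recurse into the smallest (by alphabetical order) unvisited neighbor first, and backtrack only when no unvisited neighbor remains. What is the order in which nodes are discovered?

Visit WK
WK → CP
CP → FU
FU → IJ
IJ → WL
WL → GF
GF → OV
OV → IU
IU → YN
YN → RN
CP → GH
WK → WZ

WK → CP → FU → IJ → WL → GF → OV → IU → YN → RN → GH → WZ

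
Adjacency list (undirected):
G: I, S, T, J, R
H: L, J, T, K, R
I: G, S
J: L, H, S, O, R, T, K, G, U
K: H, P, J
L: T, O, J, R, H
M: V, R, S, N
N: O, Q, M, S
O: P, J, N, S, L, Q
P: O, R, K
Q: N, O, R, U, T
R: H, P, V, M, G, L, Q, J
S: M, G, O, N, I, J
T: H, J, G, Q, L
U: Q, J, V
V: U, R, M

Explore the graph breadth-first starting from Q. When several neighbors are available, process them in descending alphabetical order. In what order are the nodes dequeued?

Visit Q; enqueue U, T, R, O, N → queue [U, T, R, O, N]
Visit U; enqueue V, J → queue [T, R, O, N, V, J]
Visit T; enqueue L, H, G → queue [R, O, N, V, J, L, H, G]
Visit R; enqueue P, M → queue [O, N, V, J, L, H, G, P, M]
Visit O; enqueue S → queue [N, V, J, L, H, G, P, M, S]
Visit N → queue [V, J, L, H, G, P, M, S]
Visit V → queue [J, L, H, G, P, M, S]
Visit J; enqueue K → queue [L, H, G, P, M, S, K]
Visit L → queue [H, G, P, M, S, K]
Visit H → queue [G, P, M, S, K]
Visit G; enqueue I → queue [P, M, S, K, I]
Visit P → queue [M, S, K, I]
Visit M → queue [S, K, I]
Visit S → queue [K, I]
Visit K → queue [I]
Visit I → queue []

Q -> U -> T -> R -> O -> N -> V -> J -> L -> H -> G -> P -> M -> S -> K -> I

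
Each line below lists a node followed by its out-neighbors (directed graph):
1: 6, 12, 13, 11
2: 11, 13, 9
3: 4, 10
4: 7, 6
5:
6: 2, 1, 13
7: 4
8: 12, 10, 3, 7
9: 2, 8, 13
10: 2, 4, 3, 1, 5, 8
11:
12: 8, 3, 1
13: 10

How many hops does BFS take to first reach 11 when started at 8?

3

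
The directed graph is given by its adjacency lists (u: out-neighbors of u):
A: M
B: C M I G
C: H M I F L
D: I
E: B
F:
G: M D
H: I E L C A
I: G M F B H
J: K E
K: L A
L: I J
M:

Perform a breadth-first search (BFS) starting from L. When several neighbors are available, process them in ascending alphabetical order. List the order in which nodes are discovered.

Visit L; enqueue I, J → queue [I, J]
Visit I; enqueue B, F, G, H, M → queue [J, B, F, G, H, M]
Visit J; enqueue E, K → queue [B, F, G, H, M, E, K]
Visit B; enqueue C → queue [F, G, H, M, E, K, C]
Visit F → queue [G, H, M, E, K, C]
Visit G; enqueue D → queue [H, M, E, K, C, D]
Visit H; enqueue A → queue [M, E, K, C, D, A]
Visit M → queue [E, K, C, D, A]
Visit E → queue [K, C, D, A]
Visit K → queue [C, D, A]
Visit C → queue [D, A]
Visit D → queue [A]
Visit A → queue []

L, I, J, B, F, G, H, M, E, K, C, D, A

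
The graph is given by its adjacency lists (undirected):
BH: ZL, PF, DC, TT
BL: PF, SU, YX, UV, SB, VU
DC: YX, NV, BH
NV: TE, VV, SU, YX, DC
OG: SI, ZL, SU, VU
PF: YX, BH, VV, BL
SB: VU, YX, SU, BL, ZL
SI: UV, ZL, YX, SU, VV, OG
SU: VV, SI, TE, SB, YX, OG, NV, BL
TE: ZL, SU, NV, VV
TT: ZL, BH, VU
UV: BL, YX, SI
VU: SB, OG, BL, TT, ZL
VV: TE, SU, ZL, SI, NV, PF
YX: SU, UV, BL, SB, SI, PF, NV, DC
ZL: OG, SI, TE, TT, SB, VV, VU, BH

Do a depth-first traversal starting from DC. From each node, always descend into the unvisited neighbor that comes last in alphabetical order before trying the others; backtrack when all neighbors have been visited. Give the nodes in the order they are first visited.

Visit DC
DC → YX
YX → UV
UV → SI
SI → ZL
ZL → VV
VV → TE
TE → SU
SU → SB
SB → VU
VU → TT
TT → BH
BH → PF
PF → BL
VU → OG
SU → NV

DC → YX → UV → SI → ZL → VV → TE → SU → SB → VU → TT → BH → PF → BL → OG → NV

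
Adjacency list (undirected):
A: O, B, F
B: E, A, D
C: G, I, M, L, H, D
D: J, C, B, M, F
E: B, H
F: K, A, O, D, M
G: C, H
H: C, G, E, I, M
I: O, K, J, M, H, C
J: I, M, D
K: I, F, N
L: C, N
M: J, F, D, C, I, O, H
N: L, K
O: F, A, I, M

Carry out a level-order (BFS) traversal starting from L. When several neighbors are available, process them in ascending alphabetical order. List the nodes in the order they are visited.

Visit L; enqueue C, N → queue [C, N]
Visit C; enqueue D, G, H, I, M → queue [N, D, G, H, I, M]
Visit N; enqueue K → queue [D, G, H, I, M, K]
Visit D; enqueue B, F, J → queue [G, H, I, M, K, B, F, J]
Visit G → queue [H, I, M, K, B, F, J]
Visit H; enqueue E → queue [I, M, K, B, F, J, E]
Visit I; enqueue O → queue [M, K, B, F, J, E, O]
Visit M → queue [K, B, F, J, E, O]
Visit K → queue [B, F, J, E, O]
Visit B; enqueue A → queue [F, J, E, O, A]
Visit F → queue [J, E, O, A]
Visit J → queue [E, O, A]
Visit E → queue [O, A]
Visit O → queue [A]
Visit A → queue []

L -> C -> N -> D -> G -> H -> I -> M -> K -> B -> F -> J -> E -> O -> A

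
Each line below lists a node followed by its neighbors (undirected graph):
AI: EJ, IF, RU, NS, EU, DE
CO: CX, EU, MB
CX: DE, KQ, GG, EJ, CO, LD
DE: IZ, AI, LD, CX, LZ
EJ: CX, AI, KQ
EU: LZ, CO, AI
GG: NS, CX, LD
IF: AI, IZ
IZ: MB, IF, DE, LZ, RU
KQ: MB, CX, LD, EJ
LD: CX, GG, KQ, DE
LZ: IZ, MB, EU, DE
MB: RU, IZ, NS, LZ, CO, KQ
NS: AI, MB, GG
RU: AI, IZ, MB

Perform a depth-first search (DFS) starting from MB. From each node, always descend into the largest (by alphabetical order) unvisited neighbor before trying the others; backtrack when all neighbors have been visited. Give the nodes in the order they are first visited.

Visit MB
MB → RU
RU → IZ
IZ → LZ
LZ → EU
EU → CO
CO → CX
CX → LD
LD → KQ
KQ → EJ
EJ → AI
AI → NS
NS → GG
AI → IF
AI → DE

MB, RU, IZ, LZ, EU, CO, CX, LD, KQ, EJ, AI, NS, GG, IF, DE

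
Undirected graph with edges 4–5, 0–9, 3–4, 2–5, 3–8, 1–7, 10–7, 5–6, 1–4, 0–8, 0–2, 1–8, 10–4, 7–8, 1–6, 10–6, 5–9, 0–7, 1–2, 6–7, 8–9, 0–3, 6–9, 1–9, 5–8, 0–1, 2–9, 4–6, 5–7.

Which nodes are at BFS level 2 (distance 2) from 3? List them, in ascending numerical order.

Level 0: 3
Level 1: 0, 4, 8
Level 2: 1, 2, 5, 6, 7, 9, 10

1, 2, 5, 6, 7, 9, 10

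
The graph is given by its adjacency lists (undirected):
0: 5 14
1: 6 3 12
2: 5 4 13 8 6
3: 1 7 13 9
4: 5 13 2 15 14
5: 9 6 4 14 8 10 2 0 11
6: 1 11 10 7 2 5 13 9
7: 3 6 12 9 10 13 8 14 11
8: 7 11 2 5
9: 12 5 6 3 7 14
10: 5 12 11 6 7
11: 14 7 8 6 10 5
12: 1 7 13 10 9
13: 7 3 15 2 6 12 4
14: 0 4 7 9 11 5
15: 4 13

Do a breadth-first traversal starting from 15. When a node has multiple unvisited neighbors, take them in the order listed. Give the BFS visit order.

Visit 15; enqueue 4, 13 → queue [4, 13]
Visit 4; enqueue 5, 2, 14 → queue [13, 5, 2, 14]
Visit 13; enqueue 7, 3, 6, 12 → queue [5, 2, 14, 7, 3, 6, 12]
Visit 5; enqueue 9, 8, 10, 0, 11 → queue [2, 14, 7, 3, 6, 12, 9, 8, 10, 0, 11]
Visit 2 → queue [14, 7, 3, 6, 12, 9, 8, 10, 0, 11]
Visit 14 → queue [7, 3, 6, 12, 9, 8, 10, 0, 11]
Visit 7 → queue [3, 6, 12, 9, 8, 10, 0, 11]
Visit 3; enqueue 1 → queue [6, 12, 9, 8, 10, 0, 11, 1]
Visit 6 → queue [12, 9, 8, 10, 0, 11, 1]
Visit 12 → queue [9, 8, 10, 0, 11, 1]
Visit 9 → queue [8, 10, 0, 11, 1]
Visit 8 → queue [10, 0, 11, 1]
Visit 10 → queue [0, 11, 1]
Visit 0 → queue [11, 1]
Visit 11 → queue [1]
Visit 1 → queue []

15, 4, 13, 5, 2, 14, 7, 3, 6, 12, 9, 8, 10, 0, 11, 1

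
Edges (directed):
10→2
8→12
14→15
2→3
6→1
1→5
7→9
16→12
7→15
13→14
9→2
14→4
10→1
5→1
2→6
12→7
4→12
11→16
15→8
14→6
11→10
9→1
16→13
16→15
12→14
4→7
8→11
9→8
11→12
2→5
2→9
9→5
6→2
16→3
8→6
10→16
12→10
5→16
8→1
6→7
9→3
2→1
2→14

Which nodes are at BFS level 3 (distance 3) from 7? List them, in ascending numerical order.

Level 0: 7
Level 1: 9, 15
Level 2: 1, 2, 3, 5, 8
Level 3: 6, 11, 12, 14, 16
Level 4: 4, 10, 13

6, 11, 12, 14, 16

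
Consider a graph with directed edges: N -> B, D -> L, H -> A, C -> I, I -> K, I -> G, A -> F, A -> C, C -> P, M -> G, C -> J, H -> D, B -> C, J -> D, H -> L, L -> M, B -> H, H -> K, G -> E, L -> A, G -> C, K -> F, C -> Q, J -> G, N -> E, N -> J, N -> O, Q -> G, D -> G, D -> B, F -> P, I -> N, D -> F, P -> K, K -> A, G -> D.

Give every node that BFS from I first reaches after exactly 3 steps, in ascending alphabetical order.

Level 0: I
Level 1: G, K, N
Level 2: A, B, C, D, E, F, J, O
Level 3: H, L, P, Q
Level 4: M

H, L, P, Q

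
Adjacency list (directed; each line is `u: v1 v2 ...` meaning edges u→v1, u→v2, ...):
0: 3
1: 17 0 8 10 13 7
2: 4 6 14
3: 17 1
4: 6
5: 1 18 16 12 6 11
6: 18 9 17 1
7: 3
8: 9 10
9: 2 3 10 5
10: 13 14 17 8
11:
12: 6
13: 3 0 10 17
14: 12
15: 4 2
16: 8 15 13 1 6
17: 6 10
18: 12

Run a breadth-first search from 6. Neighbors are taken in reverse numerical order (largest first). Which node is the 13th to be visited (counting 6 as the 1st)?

7

Visit 6; enqueue 18, 17, 9, 1 → queue [18, 17, 9, 1]
Visit 18; enqueue 12 → queue [17, 9, 1, 12]
Visit 17; enqueue 10 → queue [9, 1, 12, 10]
Visit 9; enqueue 5, 3, 2 → queue [1, 12, 10, 5, 3, 2]
Visit 1; enqueue 13, 8, 7, 0 → queue [12, 10, 5, 3, 2, 13, 8, 7, 0]
Visit 12 → queue [10, 5, 3, 2, 13, 8, 7, 0]
Visit 10; enqueue 14 → queue [5, 3, 2, 13, 8, 7, 0, 14]
Visit 5; enqueue 16, 11 → queue [3, 2, 13, 8, 7, 0, 14, 16, 11]
Visit 3 → queue [2, 13, 8, 7, 0, 14, 16, 11]
Visit 2; enqueue 4 → queue [13, 8, 7, 0, 14, 16, 11, 4]
Visit 13 → queue [8, 7, 0, 14, 16, 11, 4]
Visit 8 → queue [7, 0, 14, 16, 11, 4]
Visit 7 → queue [0, 14, 16, 11, 4]
Visit 0 → queue [14, 16, 11, 4]
Visit 14 → queue [16, 11, 4]
Visit 16; enqueue 15 → queue [11, 4, 15]
Visit 11 → queue [4, 15]
Visit 4 → queue [15]
Visit 15 → queue []

Visit order: 6, 18, 17, 9, 1, 12, 10, 5, 3, 2, 13, 8, 7, 0, 14, 16, 11, 4, 15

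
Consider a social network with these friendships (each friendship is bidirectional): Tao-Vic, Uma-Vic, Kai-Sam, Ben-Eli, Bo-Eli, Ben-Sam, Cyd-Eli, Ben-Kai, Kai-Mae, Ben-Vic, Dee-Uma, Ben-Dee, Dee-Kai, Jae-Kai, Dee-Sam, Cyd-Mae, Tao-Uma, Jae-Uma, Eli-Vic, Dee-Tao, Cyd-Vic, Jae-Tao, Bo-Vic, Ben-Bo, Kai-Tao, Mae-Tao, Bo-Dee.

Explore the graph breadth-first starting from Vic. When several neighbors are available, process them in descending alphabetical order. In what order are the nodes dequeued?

Visit Vic; enqueue Uma, Tao, Eli, Cyd, Bo, Ben → queue [Uma, Tao, Eli, Cyd, Bo, Ben]
Visit Uma; enqueue Jae, Dee → queue [Tao, Eli, Cyd, Bo, Ben, Jae, Dee]
Visit Tao; enqueue Mae, Kai → queue [Eli, Cyd, Bo, Ben, Jae, Dee, Mae, Kai]
Visit Eli → queue [Cyd, Bo, Ben, Jae, Dee, Mae, Kai]
Visit Cyd → queue [Bo, Ben, Jae, Dee, Mae, Kai]
Visit Bo → queue [Ben, Jae, Dee, Mae, Kai]
Visit Ben; enqueue Sam → queue [Jae, Dee, Mae, Kai, Sam]
Visit Jae → queue [Dee, Mae, Kai, Sam]
Visit Dee → queue [Mae, Kai, Sam]
Visit Mae → queue [Kai, Sam]
Visit Kai → queue [Sam]
Visit Sam → queue []

Vic → Uma → Tao → Eli → Cyd → Bo → Ben → Jae → Dee → Mae → Kai → Sam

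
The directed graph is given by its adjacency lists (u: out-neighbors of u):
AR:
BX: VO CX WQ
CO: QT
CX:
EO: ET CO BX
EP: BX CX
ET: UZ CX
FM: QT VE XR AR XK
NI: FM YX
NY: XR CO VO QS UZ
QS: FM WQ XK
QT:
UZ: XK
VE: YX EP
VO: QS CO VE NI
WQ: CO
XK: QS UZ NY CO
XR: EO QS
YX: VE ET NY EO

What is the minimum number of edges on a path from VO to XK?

2

Level 0: VO
Level 1: CO, NI, QS, VE
Level 2: EP, FM, QT, WQ, XK, YX
Level 3: AR, BX, CX, EO, ET, NY, UZ, XR
XK first appears at level 2.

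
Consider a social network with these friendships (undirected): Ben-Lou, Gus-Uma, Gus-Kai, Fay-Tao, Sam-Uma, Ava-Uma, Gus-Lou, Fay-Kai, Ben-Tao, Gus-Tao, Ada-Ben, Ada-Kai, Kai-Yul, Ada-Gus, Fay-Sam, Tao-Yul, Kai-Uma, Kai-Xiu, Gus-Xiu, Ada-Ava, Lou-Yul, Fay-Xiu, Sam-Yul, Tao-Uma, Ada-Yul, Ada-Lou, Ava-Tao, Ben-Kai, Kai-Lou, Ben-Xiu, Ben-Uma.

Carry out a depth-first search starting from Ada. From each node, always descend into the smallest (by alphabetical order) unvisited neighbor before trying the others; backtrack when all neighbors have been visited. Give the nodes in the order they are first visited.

Visit Ada
Ada → Ava
Ava → Tao
Tao → Ben
Ben → Kai
Kai → Fay
Fay → Sam
Sam → Uma
Uma → Gus
Gus → Lou
Lou → Yul
Gus → Xiu

Ada -> Ava -> Tao -> Ben -> Kai -> Fay -> Sam -> Uma -> Gus -> Lou -> Yul -> Xiu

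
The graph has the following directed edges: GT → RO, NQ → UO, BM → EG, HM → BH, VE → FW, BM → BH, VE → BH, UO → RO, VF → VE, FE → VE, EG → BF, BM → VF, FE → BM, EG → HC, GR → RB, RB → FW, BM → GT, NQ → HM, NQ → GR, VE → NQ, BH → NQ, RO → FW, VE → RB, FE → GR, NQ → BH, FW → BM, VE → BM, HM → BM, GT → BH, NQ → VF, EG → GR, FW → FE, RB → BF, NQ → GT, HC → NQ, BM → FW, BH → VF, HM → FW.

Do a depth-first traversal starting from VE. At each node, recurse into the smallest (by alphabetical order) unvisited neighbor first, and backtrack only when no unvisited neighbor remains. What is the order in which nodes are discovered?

VE, BH, NQ, GR, RB, BF, FW, BM, EG, HC, GT, RO, VF, FE, HM, UO

Visit VE
VE → BH
BH → NQ
NQ → GR
GR → RB
RB → BF
RB → FW
FW → BM
BM → EG
EG → HC
BM → GT
GT → RO
BM → VF
FW → FE
NQ → HM
NQ → UO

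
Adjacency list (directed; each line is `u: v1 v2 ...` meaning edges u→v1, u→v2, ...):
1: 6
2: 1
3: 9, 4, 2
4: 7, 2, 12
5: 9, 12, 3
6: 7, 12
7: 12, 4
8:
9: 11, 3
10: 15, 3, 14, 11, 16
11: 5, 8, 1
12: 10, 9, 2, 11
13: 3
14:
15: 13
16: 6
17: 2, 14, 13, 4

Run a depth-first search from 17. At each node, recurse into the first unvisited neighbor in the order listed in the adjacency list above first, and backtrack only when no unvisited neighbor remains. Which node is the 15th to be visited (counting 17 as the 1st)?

4

Visit 17
17 → 2
2 → 1
1 → 6
6 → 7
7 → 12
12 → 10
10 → 15
15 → 13
13 → 3
3 → 9
9 → 11
11 → 5
11 → 8
3 → 4
10 → 14
10 → 16

Visit order: 17, 2, 1, 6, 7, 12, 10, 15, 13, 3, 9, 11, 5, 8, 4, 14, 16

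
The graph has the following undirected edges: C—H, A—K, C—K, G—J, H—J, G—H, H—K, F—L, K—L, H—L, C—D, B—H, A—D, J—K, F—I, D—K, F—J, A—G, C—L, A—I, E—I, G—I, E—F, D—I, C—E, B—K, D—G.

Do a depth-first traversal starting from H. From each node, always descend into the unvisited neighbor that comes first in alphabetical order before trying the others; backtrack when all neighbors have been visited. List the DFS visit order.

H → B → K → A → D → C → E → F → I → G → J → L

Visit H
H → B
B → K
K → A
A → D
D → C
C → E
E → F
F → I
I → G
G → J
F → L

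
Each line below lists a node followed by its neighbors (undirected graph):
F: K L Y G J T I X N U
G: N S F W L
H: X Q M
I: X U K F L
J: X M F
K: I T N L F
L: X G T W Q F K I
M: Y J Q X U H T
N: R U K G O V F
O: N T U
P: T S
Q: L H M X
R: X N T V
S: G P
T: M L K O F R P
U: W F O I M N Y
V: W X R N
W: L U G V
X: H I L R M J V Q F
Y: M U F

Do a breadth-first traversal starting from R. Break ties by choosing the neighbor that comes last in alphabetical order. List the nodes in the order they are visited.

R → X → V → T → N → Q → M → L → J → I → H → F → W → P → O → K → U → G → Y → S

Visit R; enqueue X, V, T, N → queue [X, V, T, N]
Visit X; enqueue Q, M, L, J, I, H, F → queue [V, T, N, Q, M, L, J, I, H, F]
Visit V; enqueue W → queue [T, N, Q, M, L, J, I, H, F, W]
Visit T; enqueue P, O, K → queue [N, Q, M, L, J, I, H, F, W, P, O, K]
Visit N; enqueue U, G → queue [Q, M, L, J, I, H, F, W, P, O, K, U, G]
Visit Q → queue [M, L, J, I, H, F, W, P, O, K, U, G]
Visit M; enqueue Y → queue [L, J, I, H, F, W, P, O, K, U, G, Y]
Visit L → queue [J, I, H, F, W, P, O, K, U, G, Y]
Visit J → queue [I, H, F, W, P, O, K, U, G, Y]
Visit I → queue [H, F, W, P, O, K, U, G, Y]
Visit H → queue [F, W, P, O, K, U, G, Y]
Visit F → queue [W, P, O, K, U, G, Y]
Visit W → queue [P, O, K, U, G, Y]
Visit P; enqueue S → queue [O, K, U, G, Y, S]
Visit O → queue [K, U, G, Y, S]
Visit K → queue [U, G, Y, S]
Visit U → queue [G, Y, S]
Visit G → queue [Y, S]
Visit Y → queue [S]
Visit S → queue []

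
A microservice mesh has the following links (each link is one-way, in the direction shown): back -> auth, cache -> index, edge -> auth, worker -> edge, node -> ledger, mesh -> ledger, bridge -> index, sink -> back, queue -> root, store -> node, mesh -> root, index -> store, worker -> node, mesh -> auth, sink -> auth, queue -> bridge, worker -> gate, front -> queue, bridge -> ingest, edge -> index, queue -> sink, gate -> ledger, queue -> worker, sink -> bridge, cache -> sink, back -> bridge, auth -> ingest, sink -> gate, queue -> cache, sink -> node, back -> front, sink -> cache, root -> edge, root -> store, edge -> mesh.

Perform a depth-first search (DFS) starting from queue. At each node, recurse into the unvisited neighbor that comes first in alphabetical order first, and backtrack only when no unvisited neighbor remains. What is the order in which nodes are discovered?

queue, bridge, index, store, node, ledger, ingest, cache, sink, auth, back, front, gate, root, edge, mesh, worker

Visit queue
queue → bridge
bridge → index
index → store
store → node
node → ledger
bridge → ingest
queue → cache
cache → sink
sink → auth
sink → back
back → front
sink → gate
queue → root
root → edge
edge → mesh
queue → worker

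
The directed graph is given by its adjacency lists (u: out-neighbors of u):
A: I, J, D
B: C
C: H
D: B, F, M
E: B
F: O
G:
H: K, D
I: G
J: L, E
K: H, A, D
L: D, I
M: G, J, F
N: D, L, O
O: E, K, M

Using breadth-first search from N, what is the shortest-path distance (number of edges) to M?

2

Level 0: N
Level 1: D, L, O
Level 2: B, E, F, I, K, M
Level 3: A, C, G, H, J
M first appears at level 2.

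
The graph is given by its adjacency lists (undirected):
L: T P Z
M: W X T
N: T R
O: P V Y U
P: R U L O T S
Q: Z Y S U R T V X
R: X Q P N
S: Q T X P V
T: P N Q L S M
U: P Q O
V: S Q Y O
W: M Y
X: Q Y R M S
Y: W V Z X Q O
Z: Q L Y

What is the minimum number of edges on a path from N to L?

Level 0: N
Level 1: R, T
Level 2: L, M, P, Q, S, X
Level 3: O, U, V, W, Y, Z
L first appears at level 2.

2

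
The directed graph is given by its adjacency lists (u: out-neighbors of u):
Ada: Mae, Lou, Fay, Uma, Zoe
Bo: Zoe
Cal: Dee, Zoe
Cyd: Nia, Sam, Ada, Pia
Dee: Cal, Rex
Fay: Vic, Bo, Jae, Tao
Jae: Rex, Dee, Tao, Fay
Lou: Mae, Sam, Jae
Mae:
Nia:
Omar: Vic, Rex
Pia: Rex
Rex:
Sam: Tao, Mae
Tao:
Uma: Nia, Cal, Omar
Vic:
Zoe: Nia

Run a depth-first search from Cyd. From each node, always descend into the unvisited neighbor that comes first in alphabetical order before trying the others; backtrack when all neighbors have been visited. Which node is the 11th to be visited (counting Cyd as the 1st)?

Visit Cyd
Cyd → Ada
Ada → Fay
Fay → Bo
Bo → Zoe
Zoe → Nia
Fay → Jae
Jae → Dee
Dee → Cal
Dee → Rex
Jae → Tao
Fay → Vic
Ada → Lou
Lou → Mae
Lou → Sam
Ada → Uma
Uma → Omar
Cyd → Pia

Visit order: Cyd, Ada, Fay, Bo, Zoe, Nia, Jae, Dee, Cal, Rex, Tao, Vic, Lou, Mae, Sam, Uma, Omar, Pia

Tao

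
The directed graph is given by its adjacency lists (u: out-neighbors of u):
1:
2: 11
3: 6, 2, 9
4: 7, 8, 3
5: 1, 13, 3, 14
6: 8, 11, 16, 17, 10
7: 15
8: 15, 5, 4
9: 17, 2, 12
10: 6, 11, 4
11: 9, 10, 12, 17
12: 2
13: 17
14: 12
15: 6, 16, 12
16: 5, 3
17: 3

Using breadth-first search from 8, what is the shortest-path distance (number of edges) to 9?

Level 0: 8
Level 1: 4, 5, 15
Level 2: 1, 3, 6, 7, 12, 13, 14, 16
Level 3: 2, 9, 10, 11, 17
9 first appears at level 3.

3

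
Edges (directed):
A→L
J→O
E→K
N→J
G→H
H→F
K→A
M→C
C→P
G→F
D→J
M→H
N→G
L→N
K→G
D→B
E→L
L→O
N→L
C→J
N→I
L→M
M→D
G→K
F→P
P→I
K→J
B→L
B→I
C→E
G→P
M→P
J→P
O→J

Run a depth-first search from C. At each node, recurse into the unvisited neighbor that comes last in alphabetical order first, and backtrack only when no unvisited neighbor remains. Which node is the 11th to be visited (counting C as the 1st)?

A

Visit C
C → P
P → I
C → J
J → O
C → E
E → L
L → N
N → G
G → K
K → A
G → H
H → F
L → M
M → D
D → B

Visit order: C, P, I, J, O, E, L, N, G, K, A, H, F, M, D, B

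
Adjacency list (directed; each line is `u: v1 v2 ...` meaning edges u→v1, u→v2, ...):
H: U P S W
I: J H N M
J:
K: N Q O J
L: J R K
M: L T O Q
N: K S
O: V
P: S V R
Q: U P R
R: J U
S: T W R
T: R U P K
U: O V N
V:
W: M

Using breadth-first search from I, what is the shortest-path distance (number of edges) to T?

Level 0: I
Level 1: H, J, M, N
Level 2: K, L, O, P, Q, S, T, U, W
Level 3: R, V
T first appears at level 2.

2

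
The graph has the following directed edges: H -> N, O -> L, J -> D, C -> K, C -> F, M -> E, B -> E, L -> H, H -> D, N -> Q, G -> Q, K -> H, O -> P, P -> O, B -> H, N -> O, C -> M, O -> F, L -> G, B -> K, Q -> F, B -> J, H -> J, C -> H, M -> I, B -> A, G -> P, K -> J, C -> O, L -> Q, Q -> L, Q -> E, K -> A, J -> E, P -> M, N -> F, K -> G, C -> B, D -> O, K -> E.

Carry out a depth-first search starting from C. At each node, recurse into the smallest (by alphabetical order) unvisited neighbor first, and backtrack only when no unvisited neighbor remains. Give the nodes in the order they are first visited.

C, B, A, E, H, D, O, F, L, G, P, M, I, Q, J, N, K

Visit C
C → B
B → A
B → E
B → H
H → D
D → O
O → F
O → L
L → G
G → P
P → M
M → I
G → Q
H → J
H → N
B → K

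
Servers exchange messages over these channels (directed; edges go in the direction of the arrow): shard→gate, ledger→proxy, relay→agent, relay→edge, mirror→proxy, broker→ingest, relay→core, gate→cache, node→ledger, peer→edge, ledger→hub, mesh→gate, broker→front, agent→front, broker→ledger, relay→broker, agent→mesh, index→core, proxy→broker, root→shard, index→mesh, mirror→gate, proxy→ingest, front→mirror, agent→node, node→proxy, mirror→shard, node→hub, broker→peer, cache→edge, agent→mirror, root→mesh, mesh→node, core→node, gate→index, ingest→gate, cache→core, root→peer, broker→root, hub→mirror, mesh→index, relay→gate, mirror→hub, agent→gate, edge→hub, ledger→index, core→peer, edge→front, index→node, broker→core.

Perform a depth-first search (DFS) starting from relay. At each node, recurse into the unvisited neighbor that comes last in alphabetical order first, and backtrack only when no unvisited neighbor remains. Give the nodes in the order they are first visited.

Visit relay
relay → gate
gate → index
index → node
node → proxy
proxy → ingest
proxy → broker
broker → root
root → shard
root → peer
peer → edge
edge → hub
hub → mirror
edge → front
root → mesh
broker → ledger
broker → core
gate → cache
relay → agent

relay, gate, index, node, proxy, ingest, broker, root, shard, peer, edge, hub, mirror, front, mesh, ledger, core, cache, agent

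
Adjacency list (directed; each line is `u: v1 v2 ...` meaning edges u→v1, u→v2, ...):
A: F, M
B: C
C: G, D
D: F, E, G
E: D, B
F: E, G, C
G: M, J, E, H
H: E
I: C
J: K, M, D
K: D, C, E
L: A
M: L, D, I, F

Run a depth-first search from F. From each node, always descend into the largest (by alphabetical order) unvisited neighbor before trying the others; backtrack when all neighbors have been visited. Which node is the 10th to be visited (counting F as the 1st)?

Visit F
F → G
G → M
M → L
L → A
M → I
I → C
C → D
D → E
E → B
G → J
J → K
G → H

Visit order: F, G, M, L, A, I, C, D, E, B, J, K, H

B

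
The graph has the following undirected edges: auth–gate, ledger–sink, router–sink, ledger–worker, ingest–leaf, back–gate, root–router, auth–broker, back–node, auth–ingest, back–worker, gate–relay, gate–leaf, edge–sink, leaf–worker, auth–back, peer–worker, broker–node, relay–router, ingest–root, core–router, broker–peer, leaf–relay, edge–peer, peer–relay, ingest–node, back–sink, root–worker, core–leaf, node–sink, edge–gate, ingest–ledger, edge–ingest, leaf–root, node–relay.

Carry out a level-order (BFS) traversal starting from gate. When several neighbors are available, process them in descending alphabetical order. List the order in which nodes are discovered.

gate, relay, leaf, edge, back, auth, router, peer, node, worker, root, ingest, core, sink, broker, ledger

Visit gate; enqueue relay, leaf, edge, back, auth → queue [relay, leaf, edge, back, auth]
Visit relay; enqueue router, peer, node → queue [leaf, edge, back, auth, router, peer, node]
Visit leaf; enqueue worker, root, ingest, core → queue [edge, back, auth, router, peer, node, worker, root, ingest, core]
Visit edge; enqueue sink → queue [back, auth, router, peer, node, worker, root, ingest, core, sink]
Visit back → queue [auth, router, peer, node, worker, root, ingest, core, sink]
Visit auth; enqueue broker → queue [router, peer, node, worker, root, ingest, core, sink, broker]
Visit router → queue [peer, node, worker, root, ingest, core, sink, broker]
Visit peer → queue [node, worker, root, ingest, core, sink, broker]
Visit node → queue [worker, root, ingest, core, sink, broker]
Visit worker; enqueue ledger → queue [root, ingest, core, sink, broker, ledger]
Visit root → queue [ingest, core, sink, broker, ledger]
Visit ingest → queue [core, sink, broker, ledger]
Visit core → queue [sink, broker, ledger]
Visit sink → queue [broker, ledger]
Visit broker → queue [ledger]
Visit ledger → queue []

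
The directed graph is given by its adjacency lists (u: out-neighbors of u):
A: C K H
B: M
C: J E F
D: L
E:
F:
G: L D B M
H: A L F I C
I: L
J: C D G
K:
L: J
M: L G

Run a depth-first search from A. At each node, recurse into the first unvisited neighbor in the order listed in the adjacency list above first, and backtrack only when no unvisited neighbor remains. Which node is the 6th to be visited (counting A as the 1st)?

G

Visit A
A → C
C → J
J → D
D → L
J → G
G → B
B → M
C → E
C → F
A → K
A → H
H → I

Visit order: A, C, J, D, L, G, B, M, E, F, K, H, I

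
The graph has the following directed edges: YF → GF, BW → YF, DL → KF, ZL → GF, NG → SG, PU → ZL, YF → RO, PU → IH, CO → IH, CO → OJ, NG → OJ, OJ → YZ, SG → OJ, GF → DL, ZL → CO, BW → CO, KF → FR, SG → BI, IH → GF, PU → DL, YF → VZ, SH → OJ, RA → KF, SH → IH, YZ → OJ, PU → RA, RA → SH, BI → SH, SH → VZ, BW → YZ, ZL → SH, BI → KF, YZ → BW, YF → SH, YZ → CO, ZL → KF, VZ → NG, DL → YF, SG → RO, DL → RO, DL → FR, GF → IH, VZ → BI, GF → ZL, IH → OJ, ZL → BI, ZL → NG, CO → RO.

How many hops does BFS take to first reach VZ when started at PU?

Level 0: PU
Level 1: DL, IH, RA, ZL
Level 2: BI, CO, FR, GF, KF, NG, OJ, RO, SH, YF
Level 3: SG, VZ, YZ
Level 4: BW
VZ first appears at level 3.

3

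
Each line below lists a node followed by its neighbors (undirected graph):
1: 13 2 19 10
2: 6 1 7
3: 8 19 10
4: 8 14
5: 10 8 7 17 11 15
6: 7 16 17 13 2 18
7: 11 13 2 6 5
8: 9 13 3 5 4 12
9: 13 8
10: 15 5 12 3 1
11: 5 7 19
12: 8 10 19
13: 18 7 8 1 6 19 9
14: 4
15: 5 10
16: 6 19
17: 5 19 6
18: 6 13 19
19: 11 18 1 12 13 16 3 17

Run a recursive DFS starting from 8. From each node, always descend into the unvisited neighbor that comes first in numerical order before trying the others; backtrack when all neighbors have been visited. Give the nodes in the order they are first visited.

Visit 8
8 → 3
3 → 10
10 → 1
1 → 2
2 → 6
6 → 7
7 → 5
5 → 11
11 → 19
19 → 12
19 → 13
13 → 9
13 → 18
19 → 16
19 → 17
5 → 15
8 → 4
4 → 14

8, 3, 10, 1, 2, 6, 7, 5, 11, 19, 12, 13, 9, 18, 16, 17, 15, 4, 14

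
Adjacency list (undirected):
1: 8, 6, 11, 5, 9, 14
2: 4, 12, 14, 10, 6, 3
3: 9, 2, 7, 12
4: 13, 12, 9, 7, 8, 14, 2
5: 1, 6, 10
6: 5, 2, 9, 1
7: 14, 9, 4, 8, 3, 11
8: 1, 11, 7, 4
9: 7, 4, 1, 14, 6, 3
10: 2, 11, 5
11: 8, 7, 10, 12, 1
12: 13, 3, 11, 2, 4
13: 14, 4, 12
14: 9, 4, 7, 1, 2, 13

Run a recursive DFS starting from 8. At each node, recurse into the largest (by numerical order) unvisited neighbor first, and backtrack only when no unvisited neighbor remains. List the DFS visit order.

Visit 8
8 → 11
11 → 12
12 → 13
13 → 14
14 → 9
9 → 7
7 → 4
4 → 2
2 → 10
10 → 5
5 → 6
6 → 1
2 → 3

8 11 12 13 14 9 7 4 2 10 5 6 1 3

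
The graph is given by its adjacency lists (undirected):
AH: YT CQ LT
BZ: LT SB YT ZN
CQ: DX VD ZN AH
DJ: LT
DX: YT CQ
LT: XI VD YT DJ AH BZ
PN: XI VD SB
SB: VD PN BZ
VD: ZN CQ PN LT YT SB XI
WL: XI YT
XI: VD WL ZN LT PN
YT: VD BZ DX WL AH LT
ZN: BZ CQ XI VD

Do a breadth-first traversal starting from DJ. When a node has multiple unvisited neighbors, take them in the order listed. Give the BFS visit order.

DJ LT XI VD YT AH BZ WL ZN PN CQ SB DX

Visit DJ; enqueue LT → queue [LT]
Visit LT; enqueue XI, VD, YT, AH, BZ → queue [XI, VD, YT, AH, BZ]
Visit XI; enqueue WL, ZN, PN → queue [VD, YT, AH, BZ, WL, ZN, PN]
Visit VD; enqueue CQ, SB → queue [YT, AH, BZ, WL, ZN, PN, CQ, SB]
Visit YT; enqueue DX → queue [AH, BZ, WL, ZN, PN, CQ, SB, DX]
Visit AH → queue [BZ, WL, ZN, PN, CQ, SB, DX]
Visit BZ → queue [WL, ZN, PN, CQ, SB, DX]
Visit WL → queue [ZN, PN, CQ, SB, DX]
Visit ZN → queue [PN, CQ, SB, DX]
Visit PN → queue [CQ, SB, DX]
Visit CQ → queue [SB, DX]
Visit SB → queue [DX]
Visit DX → queue []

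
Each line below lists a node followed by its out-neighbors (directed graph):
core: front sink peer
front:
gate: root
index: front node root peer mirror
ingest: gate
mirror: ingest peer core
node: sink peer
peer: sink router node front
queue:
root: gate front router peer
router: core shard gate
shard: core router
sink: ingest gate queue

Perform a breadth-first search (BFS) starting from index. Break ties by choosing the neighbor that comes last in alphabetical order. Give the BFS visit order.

Visit index; enqueue root, peer, node, mirror, front → queue [root, peer, node, mirror, front]
Visit root; enqueue router, gate → queue [peer, node, mirror, front, router, gate]
Visit peer; enqueue sink → queue [node, mirror, front, router, gate, sink]
Visit node → queue [mirror, front, router, gate, sink]
Visit mirror; enqueue ingest, core → queue [front, router, gate, sink, ingest, core]
Visit front → queue [router, gate, sink, ingest, core]
Visit router; enqueue shard → queue [gate, sink, ingest, core, shard]
Visit gate → queue [sink, ingest, core, shard]
Visit sink; enqueue queue → queue [ingest, core, shard, queue]
Visit ingest → queue [core, shard, queue]
Visit core → queue [shard, queue]
Visit shard → queue [queue]
Visit queue → queue []

index, root, peer, node, mirror, front, router, gate, sink, ingest, core, shard, queue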